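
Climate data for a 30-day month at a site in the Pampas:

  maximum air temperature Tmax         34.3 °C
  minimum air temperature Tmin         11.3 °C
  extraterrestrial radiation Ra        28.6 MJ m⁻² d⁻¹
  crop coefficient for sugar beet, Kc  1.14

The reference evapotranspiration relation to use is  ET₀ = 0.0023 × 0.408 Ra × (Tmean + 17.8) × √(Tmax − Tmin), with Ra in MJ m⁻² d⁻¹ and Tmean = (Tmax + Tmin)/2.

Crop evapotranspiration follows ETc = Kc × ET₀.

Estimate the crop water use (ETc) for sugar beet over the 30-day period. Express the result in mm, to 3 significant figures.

Tmean = (34.3 + 11.3)/2 = 22.80 °C
0.408 Ra = 0.408 × 28.6 = 11.6688 mm/d equivalent
ET₀ = 0.0023 × 11.6688 × (22.80 + 17.8) × √23.0 = 0.0023 × 11.6688 × 40.60 × 4.7958 = 5.2257 mm/d
ETc = Kc × ET₀ = 1.14 × 5.2257 = 5.9573 mm/d
Over 30 days: 5.9573 × 30 = 178.719 mm

179 mm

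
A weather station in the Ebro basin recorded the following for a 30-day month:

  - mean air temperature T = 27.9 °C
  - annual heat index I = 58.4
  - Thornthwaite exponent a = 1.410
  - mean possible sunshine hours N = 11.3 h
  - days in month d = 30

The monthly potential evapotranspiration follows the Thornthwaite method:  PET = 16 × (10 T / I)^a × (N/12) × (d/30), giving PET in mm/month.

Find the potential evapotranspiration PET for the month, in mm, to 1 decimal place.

10T/I = 10 × 27.9 / 58.4 = 4.7774
(10T/I)^a = 4.7774^1.410 = 9.0711
Uncorrected PET = 16 × 9.0711 = 145.138 mm
Correction = (N/12)(d/30) = (11.3/12)(30/30) = 0.9417
PET = 145.138 × 0.9417 = 136.676 mm/month

136.7 mm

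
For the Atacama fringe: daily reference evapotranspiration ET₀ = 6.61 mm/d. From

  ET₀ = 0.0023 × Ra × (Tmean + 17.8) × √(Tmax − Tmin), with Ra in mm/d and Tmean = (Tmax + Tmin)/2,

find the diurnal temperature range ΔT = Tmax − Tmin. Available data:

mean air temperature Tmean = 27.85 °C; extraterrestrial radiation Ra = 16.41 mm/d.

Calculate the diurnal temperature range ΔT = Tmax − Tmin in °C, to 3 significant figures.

14.7 °C

√ΔT = ET₀ / [0.0023 × Ra × (Tmean+17.8)] = 6.61 / (0.0023 × 16.41 × 45.65) = 3.8364
ΔT = 3.8364² = 14.718 °C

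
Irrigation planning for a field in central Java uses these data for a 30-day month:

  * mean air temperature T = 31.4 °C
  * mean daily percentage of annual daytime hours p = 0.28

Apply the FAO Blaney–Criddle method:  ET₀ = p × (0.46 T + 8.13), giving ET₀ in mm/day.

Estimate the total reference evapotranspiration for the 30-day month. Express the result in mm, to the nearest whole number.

ET₀ = 0.28 × (0.46 × 31.4 + 8.13) = 0.28 × 22.574 = 6.3207 mm/d
Monthly total = 6.3207 × 30 = 189.621 mm

190 mm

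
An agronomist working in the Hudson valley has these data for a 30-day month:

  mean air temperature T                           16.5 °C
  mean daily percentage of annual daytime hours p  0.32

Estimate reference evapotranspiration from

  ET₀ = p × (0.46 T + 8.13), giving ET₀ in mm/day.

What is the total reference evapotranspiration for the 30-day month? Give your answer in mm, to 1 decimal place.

ET₀ = 0.32 × (0.46 × 16.5 + 8.13) = 0.32 × 15.720 = 5.0304 mm/d
Monthly total = 5.0304 × 30 = 150.912 mm

150.9 mm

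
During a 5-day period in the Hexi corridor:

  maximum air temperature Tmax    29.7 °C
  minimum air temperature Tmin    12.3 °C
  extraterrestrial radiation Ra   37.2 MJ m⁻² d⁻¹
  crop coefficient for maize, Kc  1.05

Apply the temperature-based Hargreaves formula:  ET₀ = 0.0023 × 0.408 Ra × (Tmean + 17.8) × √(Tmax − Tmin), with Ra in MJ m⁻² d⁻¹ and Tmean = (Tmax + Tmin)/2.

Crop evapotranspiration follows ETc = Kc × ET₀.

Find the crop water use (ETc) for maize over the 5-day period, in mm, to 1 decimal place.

29.7 mm

Tmean = (29.7 + 12.3)/2 = 21.00 °C
0.408 Ra = 0.408 × 37.2 = 15.1776 mm/d equivalent
ET₀ = 0.0023 × 15.1776 × (21.00 + 17.8) × √17.4 = 0.0023 × 15.1776 × 38.80 × 4.1713 = 5.6498 mm/d
ETc = Kc × ET₀ = 1.05 × 5.6498 = 5.9323 mm/d
Over 5 days: 5.9323 × 5 = 29.662 mm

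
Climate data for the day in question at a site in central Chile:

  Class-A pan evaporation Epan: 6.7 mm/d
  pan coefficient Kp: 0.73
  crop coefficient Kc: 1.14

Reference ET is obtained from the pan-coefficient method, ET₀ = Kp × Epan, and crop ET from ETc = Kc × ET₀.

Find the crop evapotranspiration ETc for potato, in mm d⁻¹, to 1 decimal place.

ET₀ = 0.73 × 6.7 = 4.8910 mm/d
ETc = Kc × ET₀ = 1.14 × 4.8910 = 5.5757 mm/d

5.6 mm d⁻¹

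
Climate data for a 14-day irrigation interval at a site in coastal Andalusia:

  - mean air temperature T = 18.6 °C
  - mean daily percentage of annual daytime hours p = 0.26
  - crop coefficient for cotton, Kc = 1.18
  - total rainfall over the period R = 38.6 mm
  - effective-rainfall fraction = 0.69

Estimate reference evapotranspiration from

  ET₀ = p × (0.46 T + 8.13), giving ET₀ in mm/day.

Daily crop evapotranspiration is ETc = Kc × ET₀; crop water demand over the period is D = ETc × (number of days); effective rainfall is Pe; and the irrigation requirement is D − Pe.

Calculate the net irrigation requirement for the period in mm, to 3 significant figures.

ET₀ = 0.26 × (0.46 × 18.6 + 8.13) = 0.26 × 16.686 = 4.3384 mm/d
ETc = Kc × ET₀ = 1.18 × 4.3384 = 5.1193 mm/d
Crop demand D = ETc × 14 d = 5.1193 × 14 = 71.670 mm
Pe = 0.69 × 38.6 = 26.634 mm
D − Pe = 71.670 − 26.634 = 45.036 mm

45.0 mm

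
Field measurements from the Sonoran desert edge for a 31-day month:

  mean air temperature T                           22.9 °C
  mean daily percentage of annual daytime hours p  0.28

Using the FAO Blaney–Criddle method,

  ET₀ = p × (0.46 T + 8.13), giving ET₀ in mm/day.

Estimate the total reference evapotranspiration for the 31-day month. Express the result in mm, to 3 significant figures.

ET₀ = 0.28 × (0.46 × 22.9 + 8.13) = 0.28 × 18.664 = 5.2259 mm/d
Monthly total = 5.2259 × 31 = 162.003 mm

162 mm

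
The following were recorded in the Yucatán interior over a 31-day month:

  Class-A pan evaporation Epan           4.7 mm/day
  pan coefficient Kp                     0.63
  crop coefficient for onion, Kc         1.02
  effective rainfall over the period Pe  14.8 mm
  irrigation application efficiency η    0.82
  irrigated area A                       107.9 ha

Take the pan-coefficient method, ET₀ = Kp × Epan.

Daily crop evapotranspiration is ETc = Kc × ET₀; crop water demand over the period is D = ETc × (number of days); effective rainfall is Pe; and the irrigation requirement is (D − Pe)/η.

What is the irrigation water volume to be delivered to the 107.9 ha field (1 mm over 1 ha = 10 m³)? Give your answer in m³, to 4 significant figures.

103700 m³

ET₀ = 0.63 × 4.7 = 2.9610 mm/d
ETc = Kc × ET₀ = 1.02 × 2.9610 = 3.0202 mm/d
Crop demand D = ETc × 31 d = 3.0202 × 31 = 93.626 mm
D − Pe = 93.626 − 14.8 = 78.826 mm
Gross irrigation = 78.826 / 0.82 = 96.129 mm
Volume = 96.129 mm × 107.9 ha × 10 = 103723.2 m³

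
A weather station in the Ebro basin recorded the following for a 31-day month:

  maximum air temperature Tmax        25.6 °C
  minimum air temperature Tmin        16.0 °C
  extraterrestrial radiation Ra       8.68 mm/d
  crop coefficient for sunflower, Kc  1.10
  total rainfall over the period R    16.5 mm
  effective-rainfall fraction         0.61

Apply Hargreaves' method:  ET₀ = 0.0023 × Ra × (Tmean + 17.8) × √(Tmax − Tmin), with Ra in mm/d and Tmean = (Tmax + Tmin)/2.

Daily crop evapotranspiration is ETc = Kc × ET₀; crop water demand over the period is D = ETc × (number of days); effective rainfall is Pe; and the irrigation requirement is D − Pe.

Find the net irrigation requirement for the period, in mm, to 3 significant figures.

Tmean = (25.6 + 16.0)/2 = 20.80 °C
ET₀ = 0.0023 × 8.68 × (20.80 + 17.8) × √9.6 = 0.0023 × 8.68 × 38.60 × 3.0984 = 2.3877 mm/d
ETc = Kc × ET₀ = 1.10 × 2.3877 = 2.6265 mm/d
Crop demand D = ETc × 31 d = 2.6265 × 31 = 81.422 mm
Pe = 0.61 × 16.5 = 10.065 mm
D − Pe = 81.422 − 10.065 = 71.357 mm

71.4 mm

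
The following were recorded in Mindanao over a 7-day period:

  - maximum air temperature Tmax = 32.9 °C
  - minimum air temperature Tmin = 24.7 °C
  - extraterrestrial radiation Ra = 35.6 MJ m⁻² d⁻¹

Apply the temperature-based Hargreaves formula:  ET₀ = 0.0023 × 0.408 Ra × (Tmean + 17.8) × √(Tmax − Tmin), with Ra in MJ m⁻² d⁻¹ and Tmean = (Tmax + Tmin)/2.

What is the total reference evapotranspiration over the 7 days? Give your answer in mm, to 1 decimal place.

31.2 mm

Tmean = (32.9 + 24.7)/2 = 28.80 °C
0.408 Ra = 0.408 × 35.6 = 14.5248 mm/d equivalent
ET₀ = 0.0023 × 14.5248 × (28.80 + 17.8) × √8.2 = 0.0023 × 14.5248 × 46.60 × 2.8636 = 4.4580 mm/d
Over 7 days: 4.4580 × 7 = 31.206 mm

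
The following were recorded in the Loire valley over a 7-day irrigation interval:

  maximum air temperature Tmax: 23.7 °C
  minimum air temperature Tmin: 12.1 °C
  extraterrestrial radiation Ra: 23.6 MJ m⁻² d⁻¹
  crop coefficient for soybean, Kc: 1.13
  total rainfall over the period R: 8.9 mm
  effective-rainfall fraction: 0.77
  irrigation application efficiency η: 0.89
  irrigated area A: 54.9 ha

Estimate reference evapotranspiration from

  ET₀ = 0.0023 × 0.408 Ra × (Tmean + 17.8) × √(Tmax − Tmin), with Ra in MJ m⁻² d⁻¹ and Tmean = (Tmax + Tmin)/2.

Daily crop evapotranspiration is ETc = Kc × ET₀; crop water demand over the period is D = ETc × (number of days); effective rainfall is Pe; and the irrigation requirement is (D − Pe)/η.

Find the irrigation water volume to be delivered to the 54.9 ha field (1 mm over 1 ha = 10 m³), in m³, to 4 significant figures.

Tmean = (23.7 + 12.1)/2 = 17.90 °C
0.408 Ra = 0.408 × 23.6 = 9.6288 mm/d equivalent
ET₀ = 0.0023 × 9.6288 × (17.90 + 17.8) × √11.6 = 0.0023 × 9.6288 × 35.70 × 3.4059 = 2.6928 mm/d
ETc = Kc × ET₀ = 1.13 × 2.6928 = 3.0429 mm/d
Crop demand D = ETc × 7 d = 3.0429 × 7 = 21.300 mm
Pe = 0.77 × 8.9 = 6.853 mm
D − Pe = 21.300 − 6.853 = 14.447 mm
Gross irrigation = 14.447 / 0.89 = 16.233 mm
Volume = 16.233 mm × 54.9 ha × 10 = 8911.9 m³

8912 m³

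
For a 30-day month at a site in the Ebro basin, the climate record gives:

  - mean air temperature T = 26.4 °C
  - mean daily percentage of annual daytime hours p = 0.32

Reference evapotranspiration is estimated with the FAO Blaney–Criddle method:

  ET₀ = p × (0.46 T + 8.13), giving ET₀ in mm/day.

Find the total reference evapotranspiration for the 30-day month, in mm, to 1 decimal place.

194.6 mm

ET₀ = 0.32 × (0.46 × 26.4 + 8.13) = 0.32 × 20.274 = 6.4877 mm/d
Monthly total = 6.4877 × 30 = 194.631 mm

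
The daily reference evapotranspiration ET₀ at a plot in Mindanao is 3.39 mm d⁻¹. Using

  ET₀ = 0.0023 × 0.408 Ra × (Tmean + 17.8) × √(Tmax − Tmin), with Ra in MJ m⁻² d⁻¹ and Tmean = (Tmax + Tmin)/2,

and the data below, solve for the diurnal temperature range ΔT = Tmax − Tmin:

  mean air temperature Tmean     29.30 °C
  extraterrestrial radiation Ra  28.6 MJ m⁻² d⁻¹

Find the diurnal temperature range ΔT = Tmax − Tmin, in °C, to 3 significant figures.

7.19 °C

√ΔT = ET₀ / [0.0023 × 0.408 × Ra × (Tmean+17.8)] = 3.39 / (0.0023 × 11.6688 × 47.10) = 2.6818
ΔT = 2.6818² = 7.192 °C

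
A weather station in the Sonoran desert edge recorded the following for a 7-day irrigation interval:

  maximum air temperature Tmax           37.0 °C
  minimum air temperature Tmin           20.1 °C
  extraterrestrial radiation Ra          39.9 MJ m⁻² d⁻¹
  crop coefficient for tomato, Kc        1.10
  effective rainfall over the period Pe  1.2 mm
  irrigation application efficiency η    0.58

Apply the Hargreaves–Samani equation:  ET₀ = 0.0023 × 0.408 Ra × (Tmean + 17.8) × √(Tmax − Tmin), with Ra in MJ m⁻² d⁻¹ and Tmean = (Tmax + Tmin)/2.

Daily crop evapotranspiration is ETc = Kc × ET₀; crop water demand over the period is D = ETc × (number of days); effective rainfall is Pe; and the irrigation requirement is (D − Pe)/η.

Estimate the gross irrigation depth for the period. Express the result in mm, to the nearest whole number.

Tmean = (37.0 + 20.1)/2 = 28.55 °C
0.408 Ra = 0.408 × 39.9 = 16.2792 mm/d equivalent
ET₀ = 0.0023 × 16.2792 × (28.55 + 17.8) × √16.9 = 0.0023 × 16.2792 × 46.35 × 4.1110 = 7.1344 mm/d
ETc = Kc × ET₀ = 1.10 × 7.1344 = 7.8478 mm/d
Crop demand D = ETc × 7 d = 7.8478 × 7 = 54.935 mm
D − Pe = 54.935 − 1.2 = 53.735 mm
Gross irrigation = 53.735 / 0.58 = 92.647 mm

93 mm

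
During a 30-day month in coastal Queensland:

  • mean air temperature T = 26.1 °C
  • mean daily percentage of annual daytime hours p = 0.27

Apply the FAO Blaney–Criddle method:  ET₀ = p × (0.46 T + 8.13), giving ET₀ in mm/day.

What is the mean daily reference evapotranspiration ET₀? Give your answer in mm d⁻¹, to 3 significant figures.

ET₀ = 0.27 × (0.46 × 26.1 + 8.13) = 0.27 × 20.136 = 5.4367 mm/d

5.44 mm d⁻¹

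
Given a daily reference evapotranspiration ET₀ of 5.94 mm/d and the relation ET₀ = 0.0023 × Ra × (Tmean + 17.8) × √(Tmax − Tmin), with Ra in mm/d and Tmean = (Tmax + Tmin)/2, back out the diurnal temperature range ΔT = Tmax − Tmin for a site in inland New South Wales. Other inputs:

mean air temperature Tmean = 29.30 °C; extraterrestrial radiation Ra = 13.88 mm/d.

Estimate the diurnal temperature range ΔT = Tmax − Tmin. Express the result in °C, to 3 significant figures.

√ΔT = ET₀ / [0.0023 × Ra × (Tmean+17.8)] = 5.94 / (0.0023 × 13.88 × 47.10) = 3.9505
ΔT = 3.9505² = 15.606 °C

15.6 °C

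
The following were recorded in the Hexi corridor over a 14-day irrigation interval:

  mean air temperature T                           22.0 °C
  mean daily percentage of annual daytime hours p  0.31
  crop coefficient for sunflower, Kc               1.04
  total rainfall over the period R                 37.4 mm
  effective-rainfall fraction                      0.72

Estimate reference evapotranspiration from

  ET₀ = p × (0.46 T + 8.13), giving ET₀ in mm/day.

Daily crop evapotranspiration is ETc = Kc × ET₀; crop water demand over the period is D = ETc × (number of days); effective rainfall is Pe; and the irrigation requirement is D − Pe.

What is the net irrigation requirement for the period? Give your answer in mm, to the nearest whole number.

55 mm

ET₀ = 0.31 × (0.46 × 22.0 + 8.13) = 0.31 × 18.250 = 5.6575 mm/d
ETc = Kc × ET₀ = 1.04 × 5.6575 = 5.8838 mm/d
Crop demand D = ETc × 14 d = 5.8838 × 14 = 82.373 mm
Pe = 0.72 × 37.4 = 26.928 mm
D − Pe = 82.373 − 26.928 = 55.445 mm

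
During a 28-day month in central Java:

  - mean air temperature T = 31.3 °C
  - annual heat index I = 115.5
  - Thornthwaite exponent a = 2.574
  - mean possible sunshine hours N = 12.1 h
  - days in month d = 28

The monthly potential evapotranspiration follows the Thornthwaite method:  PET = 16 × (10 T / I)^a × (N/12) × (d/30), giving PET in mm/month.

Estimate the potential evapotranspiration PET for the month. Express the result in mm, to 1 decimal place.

10T/I = 10 × 31.3 / 115.5 = 2.7100
(10T/I)^a = 2.7100^2.574 = 13.0156
Uncorrected PET = 16 × 13.0156 = 208.250 mm
Correction = (N/12)(d/30) = (12.1/12)(28/30) = 0.9411
PET = 208.250 × 0.9411 = 195.984 mm/month

196.0 mm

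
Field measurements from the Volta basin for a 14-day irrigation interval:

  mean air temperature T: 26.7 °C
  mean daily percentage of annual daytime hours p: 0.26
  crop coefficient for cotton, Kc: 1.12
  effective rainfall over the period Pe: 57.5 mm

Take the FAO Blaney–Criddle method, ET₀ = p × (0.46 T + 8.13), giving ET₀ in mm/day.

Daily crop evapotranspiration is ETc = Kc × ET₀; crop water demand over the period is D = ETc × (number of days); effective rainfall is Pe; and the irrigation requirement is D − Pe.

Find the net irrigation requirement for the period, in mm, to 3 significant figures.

25.7 mm

ET₀ = 0.26 × (0.46 × 26.7 + 8.13) = 0.26 × 20.412 = 5.3071 mm/d
ETc = Kc × ET₀ = 1.12 × 5.3071 = 5.9440 mm/d
Crop demand D = ETc × 14 d = 5.9440 × 14 = 83.216 mm
D − Pe = 83.216 − 57.5 = 25.716 mm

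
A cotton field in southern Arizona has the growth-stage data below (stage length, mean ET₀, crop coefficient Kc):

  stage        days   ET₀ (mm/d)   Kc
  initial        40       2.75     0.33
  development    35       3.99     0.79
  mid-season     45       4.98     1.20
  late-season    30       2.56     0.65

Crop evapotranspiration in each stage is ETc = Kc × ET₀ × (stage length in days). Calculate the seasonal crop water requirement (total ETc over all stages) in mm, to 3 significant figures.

465 mm

initial: 0.33 × 2.75 × 40 = 36.30 mm
development: 0.79 × 3.99 × 35 = 110.32 mm
mid-season: 1.20 × 4.98 × 45 = 268.92 mm
late-season: 0.65 × 2.56 × 30 = 49.92 mm
Seasonal total = 465.46 mm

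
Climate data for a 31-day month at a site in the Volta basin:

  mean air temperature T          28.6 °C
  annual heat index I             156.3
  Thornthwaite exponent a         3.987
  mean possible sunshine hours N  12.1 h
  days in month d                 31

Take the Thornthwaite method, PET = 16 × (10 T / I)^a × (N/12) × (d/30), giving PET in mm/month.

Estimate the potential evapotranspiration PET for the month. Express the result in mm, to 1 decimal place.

185.4 mm

10T/I = 10 × 28.6 / 156.3 = 1.8298
(10T/I)^a = 1.8298^3.987 = 11.1225
Uncorrected PET = 16 × 11.1225 = 177.960 mm
Correction = (N/12)(d/30) = (12.1/12)(31/30) = 1.0419
PET = 177.960 × 1.0419 = 185.417 mm/month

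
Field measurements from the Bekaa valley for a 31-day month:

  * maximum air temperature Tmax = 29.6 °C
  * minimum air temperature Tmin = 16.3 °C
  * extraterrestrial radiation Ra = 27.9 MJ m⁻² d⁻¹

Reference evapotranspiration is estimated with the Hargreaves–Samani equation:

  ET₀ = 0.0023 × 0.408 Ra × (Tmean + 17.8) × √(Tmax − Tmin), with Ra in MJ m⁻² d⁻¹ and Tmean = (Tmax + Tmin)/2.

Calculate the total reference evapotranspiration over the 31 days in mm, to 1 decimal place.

120.6 mm

Tmean = (29.6 + 16.3)/2 = 22.95 °C
0.408 Ra = 0.408 × 27.9 = 11.3832 mm/d equivalent
ET₀ = 0.0023 × 11.3832 × (22.95 + 17.8) × √13.3 = 0.0023 × 11.3832 × 40.75 × 3.6469 = 3.8908 mm/d
Over 31 days: 3.8908 × 31 = 120.615 mm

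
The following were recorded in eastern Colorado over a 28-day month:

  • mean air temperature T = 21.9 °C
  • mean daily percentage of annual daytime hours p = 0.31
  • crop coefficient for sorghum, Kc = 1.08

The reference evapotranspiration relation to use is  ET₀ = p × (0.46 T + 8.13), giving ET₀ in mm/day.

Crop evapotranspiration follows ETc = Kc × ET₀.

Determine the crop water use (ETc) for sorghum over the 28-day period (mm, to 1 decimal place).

170.7 mm

ET₀ = 0.31 × (0.46 × 21.9 + 8.13) = 0.31 × 18.204 = 5.6432 mm/d
ETc = Kc × ET₀ = 1.08 × 5.6432 = 6.0947 mm/d
Over 28 days: 6.0947 × 28 = 170.652 mm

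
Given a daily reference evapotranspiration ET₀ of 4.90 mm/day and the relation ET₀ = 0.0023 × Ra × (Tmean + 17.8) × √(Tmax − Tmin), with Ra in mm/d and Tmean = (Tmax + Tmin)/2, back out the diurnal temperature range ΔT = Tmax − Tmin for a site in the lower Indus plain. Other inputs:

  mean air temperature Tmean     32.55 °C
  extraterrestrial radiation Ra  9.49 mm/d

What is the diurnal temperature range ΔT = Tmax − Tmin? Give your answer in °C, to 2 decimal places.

√ΔT = ET₀ / [0.0023 × Ra × (Tmean+17.8)] = 4.90 / (0.0023 × 9.49 × 50.35) = 4.4586
ΔT = 4.4586² = 19.879 °C

19.88 °C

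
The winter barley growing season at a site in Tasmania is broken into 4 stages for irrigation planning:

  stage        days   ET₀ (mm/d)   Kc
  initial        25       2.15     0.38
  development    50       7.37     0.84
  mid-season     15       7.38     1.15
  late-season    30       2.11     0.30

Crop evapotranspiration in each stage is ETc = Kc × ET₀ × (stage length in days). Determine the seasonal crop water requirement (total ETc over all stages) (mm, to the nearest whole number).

476 mm

initial: 0.38 × 2.15 × 25 = 20.43 mm
development: 0.84 × 7.37 × 50 = 309.54 mm
mid-season: 1.15 × 7.38 × 15 = 127.31 mm
late-season: 0.30 × 2.11 × 30 = 18.99 mm
Seasonal total = 476.27 mm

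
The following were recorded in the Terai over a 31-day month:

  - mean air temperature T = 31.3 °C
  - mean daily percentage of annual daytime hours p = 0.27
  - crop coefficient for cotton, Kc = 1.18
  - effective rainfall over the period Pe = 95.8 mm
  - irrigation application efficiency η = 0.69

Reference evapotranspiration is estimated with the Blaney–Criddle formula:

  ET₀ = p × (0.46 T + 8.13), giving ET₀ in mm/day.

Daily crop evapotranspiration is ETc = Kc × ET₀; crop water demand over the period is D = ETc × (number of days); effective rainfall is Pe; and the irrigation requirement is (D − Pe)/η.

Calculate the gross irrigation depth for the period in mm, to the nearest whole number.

184 mm

ET₀ = 0.27 × (0.46 × 31.3 + 8.13) = 0.27 × 22.528 = 6.0826 mm/d
ETc = Kc × ET₀ = 1.18 × 6.0826 = 7.1775 mm/d
Crop demand D = ETc × 31 d = 7.1775 × 31 = 222.503 mm
D − Pe = 222.503 − 95.8 = 126.703 mm
Gross irrigation = 126.703 / 0.69 = 183.628 mm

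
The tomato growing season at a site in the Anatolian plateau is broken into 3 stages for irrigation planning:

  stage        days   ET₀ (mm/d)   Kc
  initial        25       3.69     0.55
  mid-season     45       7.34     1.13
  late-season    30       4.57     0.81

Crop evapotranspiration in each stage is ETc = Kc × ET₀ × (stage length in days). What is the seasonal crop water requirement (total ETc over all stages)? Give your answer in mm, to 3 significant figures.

535 mm

initial: 0.55 × 3.69 × 25 = 50.74 mm
mid-season: 1.13 × 7.34 × 45 = 373.24 mm
late-season: 0.81 × 4.57 × 30 = 111.05 mm
Seasonal total = 535.03 mm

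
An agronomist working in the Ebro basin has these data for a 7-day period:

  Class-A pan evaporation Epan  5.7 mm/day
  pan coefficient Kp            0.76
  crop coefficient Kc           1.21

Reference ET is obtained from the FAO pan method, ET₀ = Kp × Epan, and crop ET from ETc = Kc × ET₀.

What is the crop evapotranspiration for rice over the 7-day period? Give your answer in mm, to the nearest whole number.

ET₀ = 0.76 × 5.7 = 4.3320 mm/d
ETc = Kc × ET₀ = 1.21 × 4.3320 = 5.2417 mm/d
Over 7 days: 5.2417 × 7 = 36.692 mm

37 mm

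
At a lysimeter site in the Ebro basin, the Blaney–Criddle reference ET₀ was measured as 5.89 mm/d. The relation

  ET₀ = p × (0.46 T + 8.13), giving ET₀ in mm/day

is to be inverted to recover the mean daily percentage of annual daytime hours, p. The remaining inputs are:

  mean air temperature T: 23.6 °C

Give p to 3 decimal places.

0.310

p = ET₀ / (0.46 T + 8.13) = 5.89 / (0.46 × 23.6 + 8.13) = 5.89 / 18.986 = 0.3102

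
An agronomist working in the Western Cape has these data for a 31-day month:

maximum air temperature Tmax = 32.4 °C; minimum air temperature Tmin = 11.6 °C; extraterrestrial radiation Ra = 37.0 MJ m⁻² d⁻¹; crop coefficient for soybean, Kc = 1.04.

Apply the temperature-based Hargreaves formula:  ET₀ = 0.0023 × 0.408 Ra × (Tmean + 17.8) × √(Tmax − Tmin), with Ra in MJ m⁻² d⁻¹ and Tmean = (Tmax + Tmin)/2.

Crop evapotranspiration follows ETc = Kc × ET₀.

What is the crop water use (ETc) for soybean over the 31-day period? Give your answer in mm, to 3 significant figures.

Tmean = (32.4 + 11.6)/2 = 22.00 °C
0.408 Ra = 0.408 × 37.0 = 15.0960 mm/d equivalent
ET₀ = 0.0023 × 15.0960 × (22.00 + 17.8) × √20.8 = 0.0023 × 15.0960 × 39.80 × 4.5607 = 6.3024 mm/d
ETc = Kc × ET₀ = 1.04 × 6.3024 = 6.5545 mm/d
Over 31 days: 6.5545 × 31 = 203.190 mm

203 mm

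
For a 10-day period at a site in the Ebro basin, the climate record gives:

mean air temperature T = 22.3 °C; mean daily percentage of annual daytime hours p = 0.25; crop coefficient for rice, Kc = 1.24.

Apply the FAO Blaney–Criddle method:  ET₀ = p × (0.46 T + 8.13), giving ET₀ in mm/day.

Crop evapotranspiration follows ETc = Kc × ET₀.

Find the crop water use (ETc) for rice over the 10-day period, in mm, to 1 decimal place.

57.0 mm

ET₀ = 0.25 × (0.46 × 22.3 + 8.13) = 0.25 × 18.388 = 4.5970 mm/d
ETc = Kc × ET₀ = 1.24 × 4.5970 = 5.7003 mm/d
Over 10 days: 5.7003 × 10 = 57.003 mm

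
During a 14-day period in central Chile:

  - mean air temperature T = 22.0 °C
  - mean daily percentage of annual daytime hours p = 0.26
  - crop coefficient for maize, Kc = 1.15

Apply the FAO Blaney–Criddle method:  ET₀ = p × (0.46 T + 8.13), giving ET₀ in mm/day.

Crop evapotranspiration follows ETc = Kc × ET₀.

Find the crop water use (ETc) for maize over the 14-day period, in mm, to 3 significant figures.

76.4 mm

ET₀ = 0.26 × (0.46 × 22.0 + 8.13) = 0.26 × 18.250 = 4.7450 mm/d
ETc = Kc × ET₀ = 1.15 × 4.7450 = 5.4568 mm/d
Over 14 days: 5.4568 × 14 = 76.395 mm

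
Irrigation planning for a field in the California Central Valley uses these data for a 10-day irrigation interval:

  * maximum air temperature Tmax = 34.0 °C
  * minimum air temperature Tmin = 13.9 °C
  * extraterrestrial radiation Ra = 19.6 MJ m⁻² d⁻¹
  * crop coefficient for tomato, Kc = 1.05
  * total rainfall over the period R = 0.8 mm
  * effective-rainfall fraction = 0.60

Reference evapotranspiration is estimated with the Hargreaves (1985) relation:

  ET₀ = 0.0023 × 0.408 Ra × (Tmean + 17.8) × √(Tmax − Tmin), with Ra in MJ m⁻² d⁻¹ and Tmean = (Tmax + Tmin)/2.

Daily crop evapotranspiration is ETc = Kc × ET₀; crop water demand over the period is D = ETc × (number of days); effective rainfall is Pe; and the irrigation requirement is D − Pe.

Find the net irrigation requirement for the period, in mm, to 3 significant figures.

35.7 mm

Tmean = (34.0 + 13.9)/2 = 23.95 °C
0.408 Ra = 0.408 × 19.6 = 7.9968 mm/d equivalent
ET₀ = 0.0023 × 7.9968 × (23.95 + 17.8) × √20.1 = 0.0023 × 7.9968 × 41.75 × 4.4833 = 3.4427 mm/d
ETc = Kc × ET₀ = 1.05 × 3.4427 = 3.6148 mm/d
Crop demand D = ETc × 10 d = 3.6148 × 10 = 36.148 mm
Pe = 0.60 × 0.8 = 0.480 mm
D − Pe = 36.148 − 0.480 = 35.668 mm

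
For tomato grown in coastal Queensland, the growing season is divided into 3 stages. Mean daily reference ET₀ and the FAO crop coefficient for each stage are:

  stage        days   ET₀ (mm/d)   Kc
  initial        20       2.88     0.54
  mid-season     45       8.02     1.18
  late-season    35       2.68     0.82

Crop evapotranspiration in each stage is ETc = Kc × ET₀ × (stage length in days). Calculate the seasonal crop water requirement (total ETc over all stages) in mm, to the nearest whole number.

initial: 0.54 × 2.88 × 20 = 31.10 mm
mid-season: 1.18 × 8.02 × 45 = 425.86 mm
late-season: 0.82 × 2.68 × 35 = 76.92 mm
Seasonal total = 533.88 mm

534 mm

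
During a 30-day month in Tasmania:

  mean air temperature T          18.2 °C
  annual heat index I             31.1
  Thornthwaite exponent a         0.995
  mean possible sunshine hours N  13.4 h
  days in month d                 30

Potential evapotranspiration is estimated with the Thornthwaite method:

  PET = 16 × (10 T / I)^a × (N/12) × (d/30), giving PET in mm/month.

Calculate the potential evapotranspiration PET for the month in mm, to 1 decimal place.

10T/I = 10 × 18.2 / 31.1 = 5.8521
(10T/I)^a = 5.8521^0.995 = 5.8006
Uncorrected PET = 16 × 5.8006 = 92.810 mm
Correction = (N/12)(d/30) = (13.4/12)(30/30) = 1.1167
PET = 92.810 × 1.1167 = 103.641 mm/month

103.6 mm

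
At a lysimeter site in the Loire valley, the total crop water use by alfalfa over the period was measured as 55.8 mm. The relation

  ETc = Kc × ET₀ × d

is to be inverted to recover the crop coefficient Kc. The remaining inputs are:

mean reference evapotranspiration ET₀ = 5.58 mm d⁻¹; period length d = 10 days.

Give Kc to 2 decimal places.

1.00

ETc = Kc × ET₀ × d  ⇒  Kc = ETc / (ET₀ × d)
Kc = 55.8 / (5.58 × 10) = 55.8 / 55.80 = 1.0000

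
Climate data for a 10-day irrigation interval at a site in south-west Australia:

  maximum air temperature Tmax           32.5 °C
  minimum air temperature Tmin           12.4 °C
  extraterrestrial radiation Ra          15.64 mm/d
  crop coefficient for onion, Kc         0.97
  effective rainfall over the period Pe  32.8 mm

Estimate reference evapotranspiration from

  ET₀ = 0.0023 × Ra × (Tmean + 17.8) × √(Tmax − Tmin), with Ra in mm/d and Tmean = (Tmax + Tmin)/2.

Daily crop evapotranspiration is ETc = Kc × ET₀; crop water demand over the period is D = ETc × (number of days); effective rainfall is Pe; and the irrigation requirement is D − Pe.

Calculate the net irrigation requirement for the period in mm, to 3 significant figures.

30.2 mm

Tmean = (32.5 + 12.4)/2 = 22.45 °C
ET₀ = 0.0023 × 15.64 × (22.45 + 17.8) × √20.1 = 0.0023 × 15.64 × 40.25 × 4.4833 = 6.4912 mm/d
ETc = Kc × ET₀ = 0.97 × 6.4912 = 6.2965 mm/d
Crop demand D = ETc × 10 d = 6.2965 × 10 = 62.965 mm
D − Pe = 62.965 − 32.8 = 30.165 mm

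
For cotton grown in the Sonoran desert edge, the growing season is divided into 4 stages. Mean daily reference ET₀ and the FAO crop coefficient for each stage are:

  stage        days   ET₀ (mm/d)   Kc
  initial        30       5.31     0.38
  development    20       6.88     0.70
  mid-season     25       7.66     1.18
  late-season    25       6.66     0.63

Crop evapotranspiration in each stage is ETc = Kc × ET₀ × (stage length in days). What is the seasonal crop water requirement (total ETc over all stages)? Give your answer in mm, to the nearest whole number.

488 mm

initial: 0.38 × 5.31 × 30 = 60.53 mm
development: 0.70 × 6.88 × 20 = 96.32 mm
mid-season: 1.18 × 7.66 × 25 = 225.97 mm
late-season: 0.63 × 6.66 × 25 = 104.90 mm
Seasonal total = 487.72 mm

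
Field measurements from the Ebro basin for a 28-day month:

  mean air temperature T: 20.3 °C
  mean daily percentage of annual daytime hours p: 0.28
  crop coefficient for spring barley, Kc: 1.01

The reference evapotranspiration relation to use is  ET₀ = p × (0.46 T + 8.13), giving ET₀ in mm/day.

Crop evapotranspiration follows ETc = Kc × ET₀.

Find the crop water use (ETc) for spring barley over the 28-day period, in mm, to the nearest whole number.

ET₀ = 0.28 × (0.46 × 20.3 + 8.13) = 0.28 × 17.468 = 4.8910 mm/d
ETc = Kc × ET₀ = 1.01 × 4.8910 = 4.9399 mm/d
Over 28 days: 4.9399 × 28 = 138.317 mm

138 mm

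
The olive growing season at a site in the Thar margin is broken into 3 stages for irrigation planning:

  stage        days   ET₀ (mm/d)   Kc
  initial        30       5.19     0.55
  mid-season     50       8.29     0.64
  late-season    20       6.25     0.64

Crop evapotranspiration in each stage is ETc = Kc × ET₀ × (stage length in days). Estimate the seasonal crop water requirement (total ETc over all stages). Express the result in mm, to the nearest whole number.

initial: 0.55 × 5.19 × 30 = 85.64 mm
mid-season: 0.64 × 8.29 × 50 = 265.28 mm
late-season: 0.64 × 6.25 × 20 = 80.00 mm
Seasonal total = 430.92 mm

431 mm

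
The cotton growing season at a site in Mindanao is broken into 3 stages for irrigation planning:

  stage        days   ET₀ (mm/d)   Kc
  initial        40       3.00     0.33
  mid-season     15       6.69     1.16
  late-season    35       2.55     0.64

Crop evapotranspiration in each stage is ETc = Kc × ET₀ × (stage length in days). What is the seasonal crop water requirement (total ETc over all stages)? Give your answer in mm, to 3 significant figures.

initial: 0.33 × 3.00 × 40 = 39.60 mm
mid-season: 1.16 × 6.69 × 15 = 116.41 mm
late-season: 0.64 × 2.55 × 35 = 57.12 mm
Seasonal total = 213.13 mm

213 mm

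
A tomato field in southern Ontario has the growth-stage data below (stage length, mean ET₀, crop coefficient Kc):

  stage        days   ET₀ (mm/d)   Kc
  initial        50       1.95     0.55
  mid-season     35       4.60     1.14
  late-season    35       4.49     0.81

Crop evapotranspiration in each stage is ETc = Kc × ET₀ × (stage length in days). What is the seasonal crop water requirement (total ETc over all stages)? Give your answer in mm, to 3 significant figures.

364 mm

initial: 0.55 × 1.95 × 50 = 53.63 mm
mid-season: 1.14 × 4.60 × 35 = 183.54 mm
late-season: 0.81 × 4.49 × 35 = 127.29 mm
Seasonal total = 364.46 mm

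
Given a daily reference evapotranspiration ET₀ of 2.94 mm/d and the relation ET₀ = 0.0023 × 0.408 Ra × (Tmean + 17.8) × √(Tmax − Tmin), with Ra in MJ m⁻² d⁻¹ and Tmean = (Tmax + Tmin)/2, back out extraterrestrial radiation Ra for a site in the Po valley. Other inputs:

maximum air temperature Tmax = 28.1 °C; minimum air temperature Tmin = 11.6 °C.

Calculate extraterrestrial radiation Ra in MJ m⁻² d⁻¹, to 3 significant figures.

Tmean = (28.1+11.6)/2 = 19.85 °C; ΔT = 16.5
Ra = ET₀ / [0.0023 × 0.408 × (Tmean+17.8) × √ΔT]
   = 2.94 / (0.0023 × 0.408 × 37.65 × 4.0620) = 20.486 MJ m⁻² d⁻¹

20.5 MJ m⁻² d⁻¹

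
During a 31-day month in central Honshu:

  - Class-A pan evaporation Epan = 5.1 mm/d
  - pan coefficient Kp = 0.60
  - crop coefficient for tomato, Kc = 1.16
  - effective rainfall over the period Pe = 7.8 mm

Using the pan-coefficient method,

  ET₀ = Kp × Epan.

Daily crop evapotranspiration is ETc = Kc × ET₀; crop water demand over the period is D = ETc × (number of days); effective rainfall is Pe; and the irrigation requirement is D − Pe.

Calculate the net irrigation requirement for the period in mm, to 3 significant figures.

102 mm

ET₀ = 0.60 × 5.1 = 3.0600 mm/d
ETc = Kc × ET₀ = 1.16 × 3.0600 = 3.5496 mm/d
Crop demand D = ETc × 31 d = 3.5496 × 31 = 110.038 mm
D − Pe = 110.038 − 7.8 = 102.238 mm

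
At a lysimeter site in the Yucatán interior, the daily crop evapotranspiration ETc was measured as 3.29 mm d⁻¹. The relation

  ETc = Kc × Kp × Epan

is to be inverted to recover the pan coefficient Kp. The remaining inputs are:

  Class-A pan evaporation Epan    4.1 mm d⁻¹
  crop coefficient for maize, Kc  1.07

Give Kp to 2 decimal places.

ETc = Kc × Kp × Epan  ⇒  Kp = ETc / (Kc × Epan)
Kp = 3.29 / (1.07 × 4.1) = 3.29 / 4.387 = 0.7499

0.75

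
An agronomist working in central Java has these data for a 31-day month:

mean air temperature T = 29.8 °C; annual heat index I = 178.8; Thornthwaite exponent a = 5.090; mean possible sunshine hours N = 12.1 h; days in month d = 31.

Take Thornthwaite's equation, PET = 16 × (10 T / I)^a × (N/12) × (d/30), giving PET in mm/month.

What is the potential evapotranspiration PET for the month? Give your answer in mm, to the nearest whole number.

224 mm

10T/I = 10 × 29.8 / 178.8 = 1.6667
(10T/I)^a = 1.6667^5.090 = 13.4665
Uncorrected PET = 16 × 13.4665 = 215.464 mm
Correction = (N/12)(d/30) = (12.1/12)(31/30) = 1.0419
PET = 215.464 × 1.0419 = 224.492 mm/month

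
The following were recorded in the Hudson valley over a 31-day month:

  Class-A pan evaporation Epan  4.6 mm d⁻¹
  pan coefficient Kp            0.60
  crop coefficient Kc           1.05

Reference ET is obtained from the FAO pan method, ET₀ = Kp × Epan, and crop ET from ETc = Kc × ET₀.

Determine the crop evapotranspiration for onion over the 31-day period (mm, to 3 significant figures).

89.8 mm

ET₀ = 0.60 × 4.6 = 2.7600 mm/d
ETc = Kc × ET₀ = 1.05 × 2.7600 = 2.8980 mm/d
Over 31 days: 2.8980 × 31 = 89.838 mm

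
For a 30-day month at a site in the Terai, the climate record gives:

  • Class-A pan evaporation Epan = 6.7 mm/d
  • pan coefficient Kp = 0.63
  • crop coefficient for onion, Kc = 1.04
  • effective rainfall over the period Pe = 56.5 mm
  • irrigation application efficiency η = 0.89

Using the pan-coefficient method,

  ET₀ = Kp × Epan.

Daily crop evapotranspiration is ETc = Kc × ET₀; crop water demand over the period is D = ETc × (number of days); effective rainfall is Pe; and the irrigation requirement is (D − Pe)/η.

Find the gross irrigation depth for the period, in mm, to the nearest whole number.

84 mm

ET₀ = 0.63 × 6.7 = 4.2210 mm/d
ETc = Kc × ET₀ = 1.04 × 4.2210 = 4.3898 mm/d
Crop demand D = ETc × 30 d = 4.3898 × 30 = 131.694 mm
D − Pe = 131.694 − 56.5 = 75.194 mm
Gross irrigation = 75.194 / 0.89 = 84.488 mm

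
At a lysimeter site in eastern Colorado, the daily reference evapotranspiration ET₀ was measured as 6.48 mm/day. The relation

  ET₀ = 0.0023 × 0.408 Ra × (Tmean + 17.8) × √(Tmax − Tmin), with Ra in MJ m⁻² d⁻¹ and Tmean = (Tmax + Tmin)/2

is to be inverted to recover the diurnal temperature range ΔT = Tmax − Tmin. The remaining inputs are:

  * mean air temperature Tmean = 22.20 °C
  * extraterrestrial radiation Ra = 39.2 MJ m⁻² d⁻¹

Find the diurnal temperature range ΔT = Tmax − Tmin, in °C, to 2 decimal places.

√ΔT = ET₀ / [0.0023 × 0.408 × Ra × (Tmean+17.8)] = 6.48 / (0.0023 × 15.9936 × 40.00) = 4.4039
ΔT = 4.4039² = 19.394 °C

19.39 °C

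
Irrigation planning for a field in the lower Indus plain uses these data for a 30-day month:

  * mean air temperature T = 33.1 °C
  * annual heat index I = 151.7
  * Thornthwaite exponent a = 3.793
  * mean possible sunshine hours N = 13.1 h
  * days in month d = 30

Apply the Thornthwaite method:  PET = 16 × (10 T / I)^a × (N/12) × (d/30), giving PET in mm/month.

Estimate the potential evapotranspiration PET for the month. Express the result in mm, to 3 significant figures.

337 mm

10T/I = 10 × 33.1 / 151.7 = 2.1819
(10T/I)^a = 2.1819^3.793 = 19.2842
Uncorrected PET = 16 × 19.2842 = 308.547 mm
Correction = (N/12)(d/30) = (13.1/12)(30/30) = 1.0917
PET = 308.547 × 1.0917 = 336.841 mm/month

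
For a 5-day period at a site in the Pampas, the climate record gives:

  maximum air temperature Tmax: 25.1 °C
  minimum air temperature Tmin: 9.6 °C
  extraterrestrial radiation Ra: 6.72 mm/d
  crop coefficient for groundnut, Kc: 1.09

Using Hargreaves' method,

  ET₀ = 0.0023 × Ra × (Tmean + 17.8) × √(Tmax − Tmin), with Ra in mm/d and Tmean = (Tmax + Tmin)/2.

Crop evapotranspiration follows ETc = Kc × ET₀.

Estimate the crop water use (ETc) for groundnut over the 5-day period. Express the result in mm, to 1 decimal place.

Tmean = (25.1 + 9.6)/2 = 17.35 °C
ET₀ = 0.0023 × 6.72 × (17.35 + 17.8) × √15.5 = 0.0023 × 6.72 × 35.15 × 3.9370 = 2.1389 mm/d
ETc = Kc × ET₀ = 1.09 × 2.1389 = 2.3314 mm/d
Over 5 days: 2.3314 × 5 = 11.657 mm

11.7 mm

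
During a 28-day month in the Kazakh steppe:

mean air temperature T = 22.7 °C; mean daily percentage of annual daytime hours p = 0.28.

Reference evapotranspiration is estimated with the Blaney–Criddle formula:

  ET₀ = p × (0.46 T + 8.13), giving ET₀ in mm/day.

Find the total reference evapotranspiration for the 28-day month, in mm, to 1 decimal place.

145.6 mm

ET₀ = 0.28 × (0.46 × 22.7 + 8.13) = 0.28 × 18.572 = 5.2002 mm/d
Monthly total = 5.2002 × 28 = 145.606 mm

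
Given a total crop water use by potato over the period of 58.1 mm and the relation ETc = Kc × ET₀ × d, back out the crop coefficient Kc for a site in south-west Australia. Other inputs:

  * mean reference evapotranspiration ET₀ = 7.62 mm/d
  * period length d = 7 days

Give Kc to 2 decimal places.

1.09

ETc = Kc × ET₀ × d  ⇒  Kc = ETc / (ET₀ × d)
Kc = 58.1 / (7.62 × 7) = 58.1 / 53.34 = 1.0892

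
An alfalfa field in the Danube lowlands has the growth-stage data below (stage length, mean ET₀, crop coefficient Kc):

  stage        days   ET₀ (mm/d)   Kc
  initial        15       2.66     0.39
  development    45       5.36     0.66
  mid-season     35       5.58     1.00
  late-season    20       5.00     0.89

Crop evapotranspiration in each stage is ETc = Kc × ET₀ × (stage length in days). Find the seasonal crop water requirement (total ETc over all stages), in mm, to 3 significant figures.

initial: 0.39 × 2.66 × 15 = 15.56 mm
development: 0.66 × 5.36 × 45 = 159.19 mm
mid-season: 1.00 × 5.58 × 35 = 195.30 mm
late-season: 0.89 × 5.00 × 20 = 89.00 mm
Seasonal total = 459.05 mm

459 mm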